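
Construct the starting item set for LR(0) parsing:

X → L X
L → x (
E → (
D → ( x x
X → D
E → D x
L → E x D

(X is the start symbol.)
First, augment the grammar with X' → X
I₀ = CLOSURE({ [X' → . X] }):
  [X' → . X] has the dot before X: add [X → . L X], [X → . D]
  [X → . L X] has the dot before L: add [L → . x (], [L → . E x D]
  [X → . D] has the dot before D: add [D → . ( x x]
  [L → . E x D] has the dot before E: add [E → . (], [E → . D x]
No further items can be added.

I₀ = { [D → . ( x x], [E → . (], [E → . D x], [L → . E x D], [L → . x (], [X → . D], [X → . L X], [X' → . X] }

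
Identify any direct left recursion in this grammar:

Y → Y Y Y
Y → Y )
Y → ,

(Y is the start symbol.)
Direct left recursion occurs when N → N α for some non-terminal N (the right-hand side begins with the left-hand side itself).

Y → Y Y Y: LEFT RECURSIVE (starts with Y)
Y → Y ): LEFT RECURSIVE (starts with Y)
Y → ,: starts with ','

The grammar has direct left recursion on: Y.

Answer: Yes, Y is left-recursive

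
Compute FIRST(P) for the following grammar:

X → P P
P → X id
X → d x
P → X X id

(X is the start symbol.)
{ 'd' }

To compute FIRST(P), examine every production with P on the left-hand side, reading each right-hand side left to right until a non-nullable symbol is reached.

FIRST sets of the other non-terminals involved (by the same procedure, iterated to a fixed point):
  FIRST(X) = { 'd' }

From P → X id:
  - X is a non-terminal: add FIRST(X) \ {ε} = { 'd' }
    X is not nullable, so stop
From P → X X id:
  - X is a non-terminal: add FIRST(X) \ {ε} = { 'd' }
    X is not nullable, so stop

Collecting: FIRST(P) = { 'd' }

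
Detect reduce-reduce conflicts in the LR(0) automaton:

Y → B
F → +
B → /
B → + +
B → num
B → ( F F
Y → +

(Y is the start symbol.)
A reduce-reduce conflict occurs when an LR(0) state has two complete items [A → α .] and [B → β .] — both call for a reduction, and with no lookahead the parser cannot choose between them.

Augment with Y' → Y and build the canonical LR(0) collection (I0 = CLOSURE({[Y' → . Y]}), then GOTO on every symbol after a dot until no new states appear). It has 11 states:
  I0: { [B → . ( F F], [B → . + +], [B → . /], [B → . num], [Y → . +], [Y → . B], [Y' → . Y] }  — shift
  I1: { [B → ( . F F], [F → . +] }  — shift
  I2: { [B → + . +], [Y → + .] }  — shift, reduce
  I3: { [B → / .] }  — reduce
  I4: { [Y → B .] }  — reduce
  I5: { [Y' → Y .] }  — accept
  I6: { [B → num .] }  — reduce
  I7: { [B → + + .] }  — reduce
  I8: { [F → + .] }  — reduce
  I9: { [B → ( F . F], [F → . +] }  — shift
  I10: { [B → ( F F .] }  — reduce

No state contains more than one complete item.

Answer: No reduce-reduce conflicts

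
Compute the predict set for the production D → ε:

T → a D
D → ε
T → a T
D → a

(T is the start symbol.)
{ $ }

PREDICT(D → ε) = (FIRST(RHS) \ {ε}) ∪ (FOLLOW(D) if ε ∈ FIRST(RHS), i.e. RHS ⇒* ε)
The right-hand side is ε (FIRST(ε) = { ε }), so the predict set is FOLLOW(D) = { $ }
PREDICT(D → ε) = { $ }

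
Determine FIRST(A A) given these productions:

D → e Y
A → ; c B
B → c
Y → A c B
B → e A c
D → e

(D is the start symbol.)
FIRST sets of the non-terminals involved (from the grammar, by fixed-point iteration):
  FIRST(A) = { ';' }

To compute FIRST(A A), process the symbols left to right:
Symbol A is a non-terminal. Add FIRST(A) \ {ε} = { ';' }
A is not nullable (ε ∉ FIRST(A)), so stop here.
FIRST(A A) = { ';' }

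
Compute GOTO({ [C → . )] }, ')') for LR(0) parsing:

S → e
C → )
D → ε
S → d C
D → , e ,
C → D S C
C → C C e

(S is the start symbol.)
{ [C → ) .] }

GOTO(I, ')') = CLOSURE({ [A → αX.β] : [A → α.Xβ] ∈ I, X = ')' })

Items with dot before ')', with the dot advanced:
  [C → . )] → [C → ) .]
Closure adds nothing (no advanced item has the dot before a non-terminal).

GOTO = { [C → ) .] }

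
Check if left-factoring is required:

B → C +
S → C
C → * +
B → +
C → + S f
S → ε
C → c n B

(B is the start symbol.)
Left-factoring is needed when two productions for the same non-terminal
share a common prefix on the right-hand side.

Productions for B:
  B → C +
  B → +
Productions for S:
  S → C
  S → ε
Productions for C:
  C → * +
  C → + S f
  C → c n B

No common prefixes found.

Answer: No, left-factoring is not needed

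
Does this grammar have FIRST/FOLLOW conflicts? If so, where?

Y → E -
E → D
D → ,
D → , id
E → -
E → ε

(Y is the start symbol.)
Yes. E → '-' with FOLLOW(E) on { '-' }

A FIRST/FOLLOW conflict occurs when a non-terminal N has a nullable alternative N → β (β ⇒* ε) and another alternative N → α with FIRST(α) ∩ FOLLOW(N) ≠ ∅: on such a lookahead the parser cannot decide between expanding α and letting N vanish via β.

Nullable non-terminals: E.
FIRST sets used below: FIRST(D) = { ',' }

E: nullable alternative(s) E → ε; FOLLOW(E) = { '-' }
  E → D: FIRST \ {ε} = { ',' } — disjoint from FOLLOW(E)
  E → -: FIRST \ {ε} = { '-' } — overlaps FOLLOW(E) on { '-' }: CONFLICT
  E → ε: FIRST \ {ε} = { } — this is the only nullable alternative, skip

D, Y have no nullable alternative, so no FIRST/FOLLOW check is needed there.

So the grammar has 1 FIRST/FOLLOW conflict (marked CONFLICT above).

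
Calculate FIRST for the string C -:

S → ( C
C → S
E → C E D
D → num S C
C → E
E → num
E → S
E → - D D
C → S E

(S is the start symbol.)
FIRST sets of the non-terminals involved (from the grammar, by fixed-point iteration):
  FIRST(C) = { '(', '-', 'num' }

To compute FIRST(C -), process the symbols left to right:
Symbol C is a non-terminal. Add FIRST(C) \ {ε} = { '(', '-', 'num' }
C is not nullable (ε ∉ FIRST(C)), so stop here.
FIRST(C -) = { '(', '-', 'num' }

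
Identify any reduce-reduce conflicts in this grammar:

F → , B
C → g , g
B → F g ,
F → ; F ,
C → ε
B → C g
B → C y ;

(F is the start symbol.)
Augment with F' → F and build the canonical LR(0) collection (I0 = CLOSURE({[F' → . F]}), then GOTO on every symbol after a dot until no new states appear). It has 17 states:
  I0: { [F → . , B], [F → . ; F ,], [F' → . F] }  — shift
  I1: { [B → . C g], [B → . C y ;], [B → . F g ,], [C → . g , g], [C → .], [F → , . B], [F → . , B], [F → . ; F ,] }  — shift, reduce
  I2: { [F → . , B], [F → . ; F ,], [F → ; . F ,] }  — shift
  I3: { [F' → F .] }  — accept
  I4: { [F → ; F . ,] }  — shift
  I5: { [F → ; F , .] }  — reduce
  I6: { [F → , B .] }  — reduce
  I7: { [B → C . g], [B → C . y ;] }  — shift
  I8: { [B → F . g ,] }  — shift
  I9: { [C → g . , g] }  — shift
  I10: { [C → g , . g] }  — shift
  I11: { [C → g , g .] }  — reduce
  I12: { [B → F g . ,] }  — shift
  I13: { [B → F g , .] }  — reduce
  I14: { [B → C g .] }  — reduce
  I15: { [B → C y . ;] }  — shift
  I16: { [B → C y ; .] }  — reduce

No state contains more than one complete item.

Answer: No reduce-reduce conflicts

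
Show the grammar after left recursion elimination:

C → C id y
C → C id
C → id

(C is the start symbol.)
C → id C'
C' → id y C'
C' → id C'
C' → ε

C is directly left-recursive. The standard transformation for
  A → A α₁ | ... | A α_m | β₁ | ... | β_n
is
  A  → β₁ A' | ... | β_n A'
  A' → α₁ A' | ... | α_m A' | ε

C → id becomes C → id C'
C → C id y becomes C' → id y C'
C → C id becomes C' → id C'
Add C' → ε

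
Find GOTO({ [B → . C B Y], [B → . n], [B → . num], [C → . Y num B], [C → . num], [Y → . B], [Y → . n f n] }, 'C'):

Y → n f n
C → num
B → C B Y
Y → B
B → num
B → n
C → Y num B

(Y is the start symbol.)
{ [B → . C B Y], [B → . n], [B → . num], [B → C . B Y], [C → . Y num B], [C → . num], [Y → . B], [Y → . n f n] }

GOTO(I, 'C') = CLOSURE({ [A → αX.β] : [A → α.Xβ] ∈ I, X = 'C' })

Items with dot before 'C', with the dot advanced:
  [B → . C B Y] → [B → C . B Y]
Closure of the advanced items:
  [B → C . B Y] has the dot before B: add [B → . C B Y], [B → . num], [B → . n]
  [B → . C B Y] has the dot before C: add [C → . num], [C → . Y num B]
  [C → . Y num B] has the dot before Y: add [Y → . n f n], [Y → . B]

GOTO = { [B → . C B Y], [B → . n], [B → . num], [B → C . B Y], [C → . Y num B], [C → . num], [Y → . B], [Y → . n f n] }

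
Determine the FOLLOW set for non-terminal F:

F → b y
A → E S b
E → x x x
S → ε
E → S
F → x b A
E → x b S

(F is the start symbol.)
{ $ }

To compute FOLLOW(F), find every occurrence of F on a right-hand side N → α F β: add FIRST(β) \ {ε}, and if β is empty or nullable also add FOLLOW(N). Iterate to a fixed point.

F is the start symbol, so $ ∈ FOLLOW(F).
F does not occur on any right-hand side.

Taking the union: FOLLOW(F) = { $ }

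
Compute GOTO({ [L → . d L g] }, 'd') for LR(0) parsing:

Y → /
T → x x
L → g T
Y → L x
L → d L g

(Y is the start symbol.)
GOTO(I, 'd') = CLOSURE({ [A → αX.β] : [A → α.Xβ] ∈ I, X = 'd' })

Items with dot before 'd', with the dot advanced:
  [L → . d L g] → [L → d . L g]
Closure of the advanced items:
  [L → d . L g] has the dot before L: add [L → . g T], [L → . d L g]

GOTO = { [L → . d L g], [L → . g T], [L → d . L g] }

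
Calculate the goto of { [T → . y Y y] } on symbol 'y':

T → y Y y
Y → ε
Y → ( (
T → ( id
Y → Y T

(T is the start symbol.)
GOTO(I, 'y') = CLOSURE({ [A → αX.β] : [A → α.Xβ] ∈ I, X = 'y' })

Items with dot before 'y', with the dot advanced:
  [T → . y Y y] → [T → y . Y y]
Closure of the advanced items:
  [T → y . Y y] has the dot before Y: add [Y → .], [Y → . ( (], [Y → . Y T]

GOTO = { [T → y . Y y], [Y → . ( (], [Y → . Y T], [Y → .] }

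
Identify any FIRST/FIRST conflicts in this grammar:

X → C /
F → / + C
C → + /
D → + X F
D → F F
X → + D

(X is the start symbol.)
Yes. X → C '/' / X → '+' D on { '+' }

A FIRST/FIRST conflict occurs when two productions N → α and N → β for the same non-terminal have FIRST(α) ∩ FIRST(β) ≠ ∅ (with ε ∈ FIRST of a nullable right-hand side, so two nullable alternatives also conflict).

FIRST sets of the non-terminals at (or reachable through a nullable prefix from) the front of some alternative:
  FIRST(C) = { '+' }
  FIRST(F) = { '/' }

Productions for X:
  X → C /: FIRST = { '+' }
  X → + D: FIRST = { '+' }
Productions for D:
  D → + X F: FIRST = { '+' }
  D → F F: FIRST = { '/' }
F, C have only one production, so no FIRST/FIRST conflict is possible there.

Conflict for X: X → C / and X → + D
  Overlap: { '+' }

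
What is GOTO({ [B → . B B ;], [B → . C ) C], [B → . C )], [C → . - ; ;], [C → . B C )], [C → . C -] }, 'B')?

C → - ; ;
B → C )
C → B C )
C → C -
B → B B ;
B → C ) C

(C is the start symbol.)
{ [B → . B B ;], [B → . C ) C], [B → . C )], [B → B . B ;], [C → . - ; ;], [C → . B C )], [C → . C -], [C → B . C )] }

GOTO(I, 'B') = CLOSURE({ [A → αX.β] : [A → α.Xβ] ∈ I, X = 'B' })

Items with dot before 'B', with the dot advanced:
  [B → . B B ;] → [B → B . B ;]
  [C → . B C )] → [C → B . C )]
Closure of the advanced items:
  [B → B . B ;] has the dot before B: add [B → . C )], [B → . B B ;], [B → . C ) C]
  [C → B . C )] has the dot before C: add [C → . - ; ;], [C → . B C )], [C → . C -]

GOTO = { [B → . B B ;], [B → . C ) C], [B → . C )], [B → B . B ;], [C → . - ; ;], [C → . B C )], [C → . C -], [C → B . C )] }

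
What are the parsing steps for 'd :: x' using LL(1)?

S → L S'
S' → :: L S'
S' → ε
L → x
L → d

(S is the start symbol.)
LL(1) parsing maintains a stack (initially the start symbol over $) and the input. At each step: if the stack top is a terminal, match it against the current input token; if it is a non-terminal N, replace it with the RHS of M[N, lookahead] (the unique production whose predict set contains the lookahead).

Stack is shown with the top on the left.

Stack      Input     Action
---------------------------
S $        d :: x $  output S → L S'
L S' $     d :: x $  output L → d
d S' $     d :: x $  match 'd'
S' $       :: x $    output S' → :: L S'
:: L S' $  :: x $    match '::'
L S' $     x $       output L → x
x S' $     x $       match 'x'
S' $       $         output S' → ε
$          $         accept

The string is accepted.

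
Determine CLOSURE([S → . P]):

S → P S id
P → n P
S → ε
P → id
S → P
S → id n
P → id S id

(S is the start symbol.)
Start with: [S → . P]
  [S → . P] has the dot before P: add [P → . n P], [P → . id], [P → . id S id]
No further items can be added.

CLOSURE = { [P → . id S id], [P → . id], [P → . n P], [S → . P] }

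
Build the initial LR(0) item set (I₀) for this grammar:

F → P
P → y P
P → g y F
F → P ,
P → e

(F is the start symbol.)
{ [F → . P ,], [F → . P], [F' → . F], [P → . e], [P → . g y F], [P → . y P] }

First, augment the grammar with F' → F
I₀ = CLOSURE({ [F' → . F] }):
  [F' → . F] has the dot before F: add [F → . P], [F → . P ,]
  [F → . P] has the dot before P: add [P → . y P], [P → . g y F], [P → . e]
No further items can be added.

I₀ = { [F → . P ,], [F → . P], [F' → . F], [P → . e], [P → . g y F], [P → . y P] }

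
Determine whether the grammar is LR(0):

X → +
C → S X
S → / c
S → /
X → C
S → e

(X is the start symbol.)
No. Shift-reduce conflict between [S → / .] and [S → / . c]

A grammar is LR(0) if no state in the canonical LR(0) collection has:
  - both a shift item (dot before a terminal) and a complete item (shift-reduce conflict), or
  - two or more complete items (reduce-reduce conflict; the accept item [X' → X .] counts as a complete item here).

Augment with X' → X and build the canonical LR(0) collection (I0 = CLOSURE({[X' → . X]}), then GOTO on every symbol after a dot until no new states appear). It has 9 states:
  I0: { [C → . S X], [S → . / c], [S → . /], [S → . e], [X → . +], [X → . C], [X' → . X] }  — shift
  I1: { [X → + .] }  — reduce
  I2: { [S → / . c], [S → / .] }  — shift, reduce
  I3: { [X → C .] }  — reduce
  I4: { [C → . S X], [C → S . X], [S → . / c], [S → . /], [S → . e], [X → . +], [X → . C] }  — shift
  I5: { [X' → X .] }  — accept
  I6: { [S → e .] }  — reduce
  I7: { [C → S X .] }  — reduce
  I8: { [S → / c .] }  — reduce

Conflict in state I2:
  Shift-reduce conflict between [S → / .] and [S → / . c]
So the grammar is NOT LR(0).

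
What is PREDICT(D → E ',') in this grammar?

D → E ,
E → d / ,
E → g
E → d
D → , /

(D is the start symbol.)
{ 'd', 'g' }

PREDICT(D → E ',') = (FIRST(RHS) \ {ε}) ∪ (FOLLOW(D) if ε ∈ FIRST(RHS), i.e. RHS ⇒* ε)
FIRST(E) = { 'd', 'g' }
FIRST(E ',') = { 'd', 'g' }
ε ∉ FIRST(E ','), so FOLLOW(D) is not added.
PREDICT(D → E ',') = { 'd', 'g' }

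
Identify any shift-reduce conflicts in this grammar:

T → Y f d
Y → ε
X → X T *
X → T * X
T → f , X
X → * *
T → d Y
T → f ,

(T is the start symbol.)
Augment with T' → T and build the canonical LR(0) collection (I0 = CLOSURE({[T' → . T]}), then GOTO on every symbol after a dot until no new states appear). It has 17 states:
  I0: { [T → . Y f d], [T → . d Y], [T → . f , X], [T → . f ,], [T' → . T], [Y → .] }  — shift, reduce
  I1: { [T' → T .] }  — accept
  I2: { [T → Y . f d] }  — shift
  I3: { [T → d . Y], [Y → .] }  — reduce
  I4: { [T → f . , X], [T → f . ,] }  — shift
  I5: { [T → . Y f d], [T → . d Y], [T → . f , X], [T → . f ,], [T → f , . X], [T → f , .], [X → . * *], [X → . T * X], [X → . X T *], [Y → .] }  — shift, 2 reduces
  I6: { [X → * . *] }  — shift
  I7: { [X → T . * X] }  — shift
  I8: { [T → . Y f d], [T → . d Y], [T → . f , X], [T → . f ,], [T → f , X .], [X → X . T *], [Y → .] }  — shift, 2 reduces
  I9: { [X → X T . *] }  — shift
  I10: { [X → X T * .] }  — reduce
  I11: { [T → . Y f d], [T → . d Y], [T → . f , X], [T → . f ,], [X → . * *], [X → . T * X], [X → . X T *], [X → T * . X], [Y → .] }  — shift, reduce
  I12: { [T → . Y f d], [T → . d Y], [T → . f , X], [T → . f ,], [X → T * X .], [X → X . T *], [Y → .] }  — shift, 2 reduces
  I13: { [X → * * .] }  — reduce
  I14: { [T → d Y .] }  — reduce
  I15: { [T → Y f . d] }  — shift
  I16: { [T → Y f d .] }  — reduce

I0 contains reduce item [Y → .] and shift items [T → . d Y], [T → . f ,], [T → . f , X] — shift-reduce conflict.
I5 contains reduce items [T → f , .], [Y → .] and shift items [T → . d Y], [T → . f ,], [T → . f , X], [X → . * *] — shift-reduce conflict.
I8 contains reduce items [T → f , X .], [Y → .] and shift items [T → . d Y], [T → . f ,], [T → . f , X] — shift-reduce conflict.
I11 contains reduce item [Y → .] and shift items [T → . d Y], [T → . f ,], [T → . f , X], [X → . * *] — shift-reduce conflict.
I12 contains reduce items [X → T * X .], [Y → .] and shift items [T → . d Y], [T → . f ,], [T → . f , X] — shift-reduce conflict.

Answer: Yes — I0: [Y → .] vs [T → . d Y]; I5: [T → f , .] vs [T → . d Y]; I8: [T → f , X .] vs [T → . d Y]; I11: [Y → .] vs [T → . d Y]; I12: [X → T * X .] vs [T → . d Y]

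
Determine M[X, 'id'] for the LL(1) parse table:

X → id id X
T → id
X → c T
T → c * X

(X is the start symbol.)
To find M[X, 'id'], we find productions for X where 'id' is in the predict set (PREDICT(N → α) = (FIRST(α) \ {ε}) ∪ (FOLLOW(N) if α ⇒* ε)).

X → id id X: PREDICT = { 'id' }
  'id' is in predict set, so this production goes in M[X, 'id']
X → c T: PREDICT = { 'c' }

M[X, 'id'] = X → id id X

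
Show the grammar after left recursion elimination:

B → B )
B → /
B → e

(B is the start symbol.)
B is directly left-recursive. The standard transformation for
  A → A α₁ | ... | A α_m | β₁ | ... | β_n
is
  A  → β₁ A' | ... | β_n A'
  A' → α₁ A' | ... | α_m A' | ε

B → / becomes B → / B'
B → e becomes B → e B'
B → B ) becomes B' → ) B'
Add B' → ε

Resulting grammar:
B → / B'
B → e B'
B' → ) B'
B' → ε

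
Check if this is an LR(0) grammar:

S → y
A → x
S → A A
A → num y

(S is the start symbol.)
Yes, the grammar is LR(0)

A grammar is LR(0) if no state in the canonical LR(0) collection has:
  - both a shift item (dot before a terminal) and a complete item (shift-reduce conflict), or
  - two or more complete items (reduce-reduce conflict; the accept item [S' → S .] counts as a complete item here).

Augment with S' → S and build the canonical LR(0) collection (I0 = CLOSURE({[S' → . S]}), then GOTO on every symbol after a dot until no new states appear). It has 8 states:
  I0: { [A → . num y], [A → . x], [S → . A A], [S → . y], [S' → . S] }  — shift
  I1: { [A → . num y], [A → . x], [S → A . A] }  — shift
  I2: { [S' → S .] }  — accept
  I3: { [A → num . y] }  — shift
  I4: { [A → x .] }  — reduce
  I5: { [S → y .] }  — reduce
  I6: { [A → num y .] }  — reduce
  I7: { [S → A A .] }  — reduce

Every state is either a pure shift/goto state or contains exactly one complete item and nothing to shift — no conflicts. The grammar is LR(0).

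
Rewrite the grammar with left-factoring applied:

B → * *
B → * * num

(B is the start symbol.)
Left-factoring transforms A → αβ₁ | αβ₂ into A → αA' and A' → β₁ | β₂
(α is the longest common prefix among the alternatives). Repeat until
no nonterminal has two alternatives with a common prefix.

Round 1: B has alternatives sharing prefix '* *'. Introduce B': B → * * B'
  Add: B' → ε
  Add: B' → num

No remaining common prefixes — done.

Resulting grammar:
B → * * B'
B' → ε
B' → num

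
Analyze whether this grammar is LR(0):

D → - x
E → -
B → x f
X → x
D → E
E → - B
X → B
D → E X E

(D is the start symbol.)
No. Shift-reduce conflict between [E → - .] and [B → . x f]

A grammar is LR(0) if no state in the canonical LR(0) collection has:
  - both a shift item (dot before a terminal) and a complete item (shift-reduce conflict), or
  - two or more complete items (reduce-reduce conflict; the accept item [D' → D .] counts as a complete item here).

Augment with D' → D and build the canonical LR(0) collection (I0 = CLOSURE({[D' → . D]}), then GOTO on every symbol after a dot until no new states appear). It has 13 states:
  I0: { [D → . - x], [D → . E X E], [D → . E], [D' → . D], [E → . - B], [E → . -] }  — shift
  I1: { [B → . x f], [D → - . x], [E → - . B], [E → - .] }  — shift, reduce
  I2: { [D' → D .] }  — accept
  I3: { [B → . x f], [D → E . X E], [D → E .], [X → . B], [X → . x] }  — shift, reduce
  I4: { [X → B .] }  — reduce
  I5: { [D → E X . E], [E → . - B], [E → . -] }  — shift
  I6: { [B → x . f], [X → x .] }  — shift, reduce
  I7: { [B → x f .] }  — reduce
  I8: { [B → . x f], [E → - . B], [E → - .] }  — shift, reduce
  I9: { [D → E X E .] }  — reduce
  I10: { [E → - B .] }  — reduce
  I11: { [B → x . f] }  — shift
  I12: { [B → x . f], [D → - x .] }  — shift, reduce

Conflict in state I1:
  Shift-reduce conflict between [E → - .] and [B → . x f]
So the grammar is NOT LR(0).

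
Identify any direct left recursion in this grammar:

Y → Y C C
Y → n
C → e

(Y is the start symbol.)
Y → Y C C: LEFT RECURSIVE (starts with Y)
Y → n: starts with n
C → e: starts with e

The grammar has direct left recursion on: Y.

Answer: Yes, Y is left-recursive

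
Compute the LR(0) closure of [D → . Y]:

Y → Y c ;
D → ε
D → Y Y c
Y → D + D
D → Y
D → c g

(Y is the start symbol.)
Start with: [D → . Y]
  [D → . Y] has the dot before Y: add [Y → . Y c ;], [Y → . D + D]
  [Y → . D + D] has the dot before D: add [D → .], [D → . Y Y c], [D → . c g]
No further items can be added.

CLOSURE = { [D → . Y Y c], [D → . Y], [D → . c g], [D → .], [Y → . D + D], [Y → . Y c ;] }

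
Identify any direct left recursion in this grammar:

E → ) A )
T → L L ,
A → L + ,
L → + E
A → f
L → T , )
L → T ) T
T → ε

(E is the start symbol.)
No direct left recursion

E → ) A ): starts with ')'
T → L L ,: starts with L
A → L + ,: starts with L
L → + E: starts with '+'
A → f: starts with f
L → T , ): starts with T
L → T ) T: starts with T
T → ε: starts with ε

No direct left recursion found.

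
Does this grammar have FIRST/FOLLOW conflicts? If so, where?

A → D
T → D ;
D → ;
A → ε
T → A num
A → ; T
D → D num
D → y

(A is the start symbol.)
A FIRST/FOLLOW conflict occurs when a non-terminal N has a nullable alternative N → β (β ⇒* ε) and another alternative N → α with FIRST(α) ∩ FOLLOW(N) ≠ ∅: on such a lookahead the parser cannot decide between expanding α and letting N vanish via β.

Nullable non-terminals: A.
FIRST sets used below: FIRST(D) = { ';', 'y' }

A: nullable alternative(s) A → ε; FOLLOW(A) = { $, 'num' }
  A → D: FIRST \ {ε} = { ';', 'y' } — disjoint from FOLLOW(A)
  A → ε: FIRST \ {ε} = { } — this is the only nullable alternative, skip
  A → ; T: FIRST \ {ε} = { ';' } — disjoint from FOLLOW(A)

D, T have no nullable alternative, so no FIRST/FOLLOW check is needed there.

No FIRST/FOLLOW conflicts found.

Answer: No FIRST/FOLLOW conflicts.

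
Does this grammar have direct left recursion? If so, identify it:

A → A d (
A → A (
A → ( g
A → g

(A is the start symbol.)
Yes, A is left-recursive

Direct left recursion occurs when N → N α for some non-terminal N (the right-hand side begins with the left-hand side itself).

A → A d (: LEFT RECURSIVE (starts with A)
A → A (: LEFT RECURSIVE (starts with A)
A → ( g: starts with '('
A → g: starts with g

The grammar has direct left recursion on: A.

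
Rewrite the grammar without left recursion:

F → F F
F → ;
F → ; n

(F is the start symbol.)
F is directly left-recursive. The standard transformation for
  A → A α₁ | ... | A α_m | β₁ | ... | β_n
is
  A  → β₁ A' | ... | β_n A'
  A' → α₁ A' | ... | α_m A' | ε

F → ; becomes F → ; F'
F → ; n becomes F → ; n F'
F → F F becomes F' → F F'
Add F' → ε

Resulting grammar:
F → ; F'
F → ; n F'
F' → F F'
F' → ε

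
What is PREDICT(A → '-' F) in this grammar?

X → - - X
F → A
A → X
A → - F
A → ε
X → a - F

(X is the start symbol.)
PREDICT(A → '-' F) = (FIRST(RHS) \ {ε}) ∪ (FOLLOW(A) if ε ∈ FIRST(RHS), i.e. RHS ⇒* ε)
FIRST('-' F) = { '-' }
ε ∉ FIRST('-' F), so FOLLOW(A) is not added.
PREDICT(A → '-' F) = { '-' }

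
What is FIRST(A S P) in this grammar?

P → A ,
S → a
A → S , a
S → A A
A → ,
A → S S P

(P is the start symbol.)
FIRST sets of the non-terminals involved (from the grammar, by fixed-point iteration):
  FIRST(A) = { ',', 'a' }

To compute FIRST(A S P), process the symbols left to right:
Symbol A is a non-terminal. Add FIRST(A) \ {ε} = { ',', 'a' }
A is not nullable (ε ∉ FIRST(A)), so stop here.
FIRST(A S P) = { ',', 'a' }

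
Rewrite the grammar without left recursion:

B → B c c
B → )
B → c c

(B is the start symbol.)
B is directly left-recursive. The standard transformation for
  A → A α₁ | ... | A α_m | β₁ | ... | β_n
is
  A  → β₁ A' | ... | β_n A'
  A' → α₁ A' | ... | α_m A' | ε

B → ) becomes B → ) B'
B → c c becomes B → c c B'
B → B c c becomes B' → c c B'
Add B' → ε

Resulting grammar:
B → ) B'
B → c c B'
B' → c c B'
B' → ε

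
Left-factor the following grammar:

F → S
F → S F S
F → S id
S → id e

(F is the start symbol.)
F → S F'
F' → ε
F' → F S
F' → id
S → id e

Left-factoring transforms A → αβ₁ | αβ₂ into A → αA' and A' → β₁ | β₂
(α is the longest common prefix among the alternatives). Repeat until
no nonterminal has two alternatives with a common prefix.

Round 1: F has alternatives sharing prefix 'S'. Introduce F': F → S F'
  Add: F' → ε
  Add: F' → F S
  Add: F' → id

No remaining common prefixes — done.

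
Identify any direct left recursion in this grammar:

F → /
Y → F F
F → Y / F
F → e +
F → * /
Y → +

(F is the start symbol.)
No direct left recursion

F → /: starts with '/'
Y → F F: starts with F
F → Y / F: starts with Y
F → e +: starts with e
F → * /: starts with '*'
Y → +: starts with '+'

No direct left recursion found.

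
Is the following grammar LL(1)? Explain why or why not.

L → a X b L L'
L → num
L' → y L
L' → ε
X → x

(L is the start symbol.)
Relevant sets:
  FOLLOW(L') = { $, 'y' }

For L:
  PREDICT(L → a X b L L') = { 'a' }
  PREDICT(L → num) = { 'num' }
For L':
  PREDICT(L' → y L) = { 'y' }
  PREDICT(L' → ε) = { $, 'y' }
X has a single production, so nothing to check there.

Conflict found: Predict set conflict for L': { 'y' }
The grammar is NOT LL(1).

Answer: No. Predict set conflict for L': { 'y' }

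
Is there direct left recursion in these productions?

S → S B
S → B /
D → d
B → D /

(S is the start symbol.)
Yes, S is left-recursive

Direct left recursion occurs when N → N α for some non-terminal N (the right-hand side begins with the left-hand side itself).

S → S B: LEFT RECURSIVE (starts with S)
S → B /: starts with B
D → d: starts with d
B → D /: starts with D

The grammar has direct left recursion on: S.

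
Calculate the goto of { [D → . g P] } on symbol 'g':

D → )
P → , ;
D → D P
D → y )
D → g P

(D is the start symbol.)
GOTO(I, 'g') = CLOSURE({ [A → αX.β] : [A → α.Xβ] ∈ I, X = 'g' })

Items with dot before 'g', with the dot advanced:
  [D → . g P] → [D → g . P]
Closure of the advanced items:
  [D → g . P] has the dot before P: add [P → . , ;]

GOTO = { [D → g . P], [P → . , ;] }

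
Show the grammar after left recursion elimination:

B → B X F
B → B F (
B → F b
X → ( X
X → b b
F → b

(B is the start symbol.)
B is directly left-recursive. The standard transformation for
  A → A α₁ | ... | A α_m | β₁ | ... | β_n
is
  A  → β₁ A' | ... | β_n A'
  A' → α₁ A' | ... | α_m A' | ε

B → F b becomes B → F b B'
B → B X F becomes B' → X F B'
B → B F ( becomes B' → F ( B'
Add B' → ε

Productions for other non-terminals are unchanged:
  X → ( X
  X → b b
  F → b

Resulting grammar:
B → F b B'
B' → X F B'
B' → F ( B'
B' → ε
X → ( X
X → b b
F → b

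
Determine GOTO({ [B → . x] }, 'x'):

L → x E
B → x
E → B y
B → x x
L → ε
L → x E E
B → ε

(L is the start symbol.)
{ [B → x .] }

GOTO(I, 'x') = CLOSURE({ [A → αX.β] : [A → α.Xβ] ∈ I, X = 'x' })

Items with dot before 'x', with the dot advanced:
  [B → . x] → [B → x .]
Closure adds nothing (no advanced item has the dot before a non-terminal).

GOTO = { [B → x .] }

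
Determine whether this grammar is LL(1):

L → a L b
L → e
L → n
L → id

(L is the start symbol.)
For L:
  PREDICT(L → a L b) = { 'a' }
  PREDICT(L → e) = { 'e' }
  PREDICT(L → n) = { 'n' }
  PREDICT(L → id) = { 'id' }

All predict sets are disjoint. The grammar IS LL(1).

Answer: Yes, the grammar is LL(1).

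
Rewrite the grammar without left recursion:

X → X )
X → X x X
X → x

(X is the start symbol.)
X is directly left-recursive. The standard transformation for
  A → A α₁ | ... | A α_m | β₁ | ... | β_n
is
  A  → β₁ A' | ... | β_n A'
  A' → α₁ A' | ... | α_m A' | ε

X → x becomes X → x X'
X → X ) becomes X' → ) X'
X → X x X becomes X' → x X X'
Add X' → ε

Resulting grammar:
X → x X'
X' → ) X'
X' → x X X'
X' → ε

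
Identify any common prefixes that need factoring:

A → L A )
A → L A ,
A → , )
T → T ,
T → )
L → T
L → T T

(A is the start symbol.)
Yes, A has productions with common prefix 'L A'; L has productions with common prefix 'T'

Left-factoring is needed when two productions for the same non-terminal
share a common prefix on the right-hand side.

Productions for A:
  A → L A )
  A → L A ,
  A → , )
Productions for T:
  T → T ,
  T → )
Productions for L:
  L → T
  L → T T

Found common prefix 'L A' in productions for A
Found common prefix 'T' in productions for L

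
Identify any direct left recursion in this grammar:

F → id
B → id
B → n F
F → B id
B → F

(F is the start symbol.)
Direct left recursion occurs when N → N α for some non-terminal N (the right-hand side begins with the left-hand side itself).

F → id: starts with id
B → id: starts with id
B → n F: starts with n
F → B id: starts with B
B → F: starts with F

No direct left recursion found.

Answer: No direct left recursion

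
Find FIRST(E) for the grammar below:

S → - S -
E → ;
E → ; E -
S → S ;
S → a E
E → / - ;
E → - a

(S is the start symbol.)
To compute FIRST(E), examine every production with E on the left-hand side, reading each right-hand side left to right until a non-nullable symbol is reached.

From E → ;:
  - ';' is a terminal: add ';' and stop
From E → ; E -:
  - ';' is a terminal: add ';' and stop
From E → / - ;:
  - '/' is a terminal: add '/' and stop
From E → - a:
  - '-' is a terminal: add '-' and stop

Collecting: FIRST(E) = { '-', '/', ';' }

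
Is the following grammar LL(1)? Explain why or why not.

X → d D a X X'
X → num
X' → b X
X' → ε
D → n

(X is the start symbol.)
A grammar is LL(1) if for each non-terminal N with multiple productions, the predict sets of those productions are pairwise disjoint, where PREDICT(N → α) = (FIRST(α) \ {ε}) ∪ (FOLLOW(N) if α ⇒* ε).

Relevant sets:
  FOLLOW(X') = { $, 'b' }

For X:
  PREDICT(X → d D a X X') = { 'd' }
  PREDICT(X → num) = { 'num' }
For X':
  PREDICT(X' → b X) = { 'b' }
  PREDICT(X' → ε) = { $, 'b' }
D has a single production, so nothing to check there.

Conflict found: Predict set conflict for X': { 'b' }
The grammar is NOT LL(1).

Answer: No. Predict set conflict for X': { 'b' }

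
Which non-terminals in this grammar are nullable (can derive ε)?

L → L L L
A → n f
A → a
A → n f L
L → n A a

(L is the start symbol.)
A non-terminal is nullable if it can derive ε (the empty string): either it has an ε-production, or it has a production whose right-hand side consists entirely of nullable non-terminals.

There are no ε-productions, so no non-terminal can derive ε.
No non-terminals are nullable.

Answer: None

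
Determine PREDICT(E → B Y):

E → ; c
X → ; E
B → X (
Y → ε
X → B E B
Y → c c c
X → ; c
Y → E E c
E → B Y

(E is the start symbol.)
PREDICT(E → B Y) = (FIRST(RHS) \ {ε}) ∪ (FOLLOW(E) if ε ∈ FIRST(RHS), i.e. RHS ⇒* ε)
FIRST(B) = { ';' }
FIRST(B Y) = { ';' }
ε ∉ FIRST(B Y), so FOLLOW(E) is not added.
PREDICT(E → B Y) = { ';' }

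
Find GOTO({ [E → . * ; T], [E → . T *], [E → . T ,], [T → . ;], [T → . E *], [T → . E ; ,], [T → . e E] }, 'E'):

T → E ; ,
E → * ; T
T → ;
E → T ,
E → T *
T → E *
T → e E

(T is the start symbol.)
GOTO(I, 'E') = CLOSURE({ [A → αX.β] : [A → α.Xβ] ∈ I, X = 'E' })

Items with dot before 'E', with the dot advanced:
  [T → . E *] → [T → E . *]
  [T → . E ; ,] → [T → E . ; ,]
Closure adds nothing (no advanced item has the dot before a non-terminal).

GOTO = { [T → E . *], [T → E . ; ,] }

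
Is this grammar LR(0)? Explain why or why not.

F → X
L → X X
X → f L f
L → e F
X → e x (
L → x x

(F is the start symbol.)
Augment with F' → F and build the canonical LR(0) collection (I0 = CLOSURE({[F' → . F]}), then GOTO on every symbol after a dot until no new states appear). It has 15 states:
  I0: { [F → . X], [F' → . F], [X → . e x (], [X → . f L f] }  — shift
  I1: { [F' → F .] }  — accept
  I2: { [F → X .] }  — reduce
  I3: { [X → e . x (] }  — shift
  I4: { [L → . X X], [L → . e F], [L → . x x], [X → . e x (], [X → . f L f], [X → f . L f] }  — shift
  I5: { [X → f L . f] }  — shift
  I6: { [L → X . X], [X → . e x (], [X → . f L f] }  — shift
  I7: { [F → . X], [L → e . F], [X → . e x (], [X → . f L f], [X → e . x (] }  — shift
  I8: { [L → x . x] }  — shift
  I9: { [L → x x .] }  — reduce
  I10: { [L → e F .] }  — reduce
  I11: { [X → e x . (] }  — shift
  I12: { [X → e x ( .] }  — reduce
  I13: { [L → X X .] }  — reduce
  I14: { [X → f L f .] }  — reduce

Every state is either a pure shift/goto state or contains exactly one complete item and nothing to shift — no conflicts. The grammar is LR(0).

Answer: Yes, the grammar is LR(0)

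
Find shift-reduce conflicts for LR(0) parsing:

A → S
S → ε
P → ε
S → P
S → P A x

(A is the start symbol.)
A shift-reduce conflict occurs when an LR(0) state has both:
  - a complete (reduce) item [A → α .] (dot at the end), and
  - a shift item [B → β . c γ] (dot before a terminal).

Augment with A' → A and build the canonical LR(0) collection (I0 = CLOSURE({[A' → . A]}), then GOTO on every symbol after a dot until no new states appear). It has 6 states:
  I0: { [A → . S], [A' → . A], [P → .], [S → . P A x], [S → . P], [S → .] }  — 2 reduces
  I1: { [A' → A .] }  — accept
  I2: { [A → . S], [P → .], [S → . P A x], [S → . P], [S → .], [S → P . A x], [S → P .] }  — 3 reduces
  I3: { [A → S .] }  — reduce
  I4: { [S → P A . x] }  — shift
  I5: { [S → P A x .] }  — reduce

No state contains both a complete item and a shift item.

Answer: No shift-reduce conflicts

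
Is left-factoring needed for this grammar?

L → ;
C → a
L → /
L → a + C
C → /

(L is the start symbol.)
Left-factoring is needed when two productions for the same non-terminal
share a common prefix on the right-hand side.

Productions for L:
  L → ;
  L → /
  L → a + C
Productions for C:
  C → a
  C → /

No common prefixes found.

Answer: No, left-factoring is not needed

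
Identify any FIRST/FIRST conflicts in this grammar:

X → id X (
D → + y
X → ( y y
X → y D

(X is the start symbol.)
Productions for X:
  X → id X (: FIRST = { 'id' }
  X → ( y y: FIRST = { '(' }
  X → y D: FIRST = { 'y' }
D has only one production, so no FIRST/FIRST conflict is possible there.

All alternatives of each non-terminal have pairwise disjoint FIRST sets.

Answer: No FIRST/FIRST conflicts.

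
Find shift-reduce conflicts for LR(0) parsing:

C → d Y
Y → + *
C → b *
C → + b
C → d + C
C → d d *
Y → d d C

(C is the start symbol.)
Augment with C' → C and build the canonical LR(0) collection (I0 = CLOSURE({[C' → . C]}), then GOTO on every symbol after a dot until no new states appear). It has 15 states:
  I0: { [C → . + b], [C → . b *], [C → . d + C], [C → . d Y], [C → . d d *], [C' → . C] }  — shift
  I1: { [C → + . b] }  — shift
  I2: { [C' → C .] }  — accept
  I3: { [C → b . *] }  — shift
  I4: { [C → d . + C], [C → d . Y], [C → d . d *], [Y → . + *], [Y → . d d C] }  — shift
  I5: { [C → . + b], [C → . b *], [C → . d + C], [C → . d Y], [C → . d d *], [C → d + . C], [Y → + . *] }  — shift
  I6: { [C → d Y .] }  — reduce
  I7: { [C → d d . *], [Y → d . d C] }  — shift
  I8: { [C → d d * .] }  — reduce
  I9: { [C → . + b], [C → . b *], [C → . d + C], [C → . d Y], [C → . d d *], [Y → d d . C] }  — shift
  I10: { [Y → d d C .] }  — reduce
  I11: { [Y → + * .] }  — reduce
  I12: { [C → d + C .] }  — reduce
  I13: { [C → b * .] }  — reduce
  I14: { [C → + b .] }  — reduce

No state contains both a complete item and a shift item.

Answer: No shift-reduce conflicts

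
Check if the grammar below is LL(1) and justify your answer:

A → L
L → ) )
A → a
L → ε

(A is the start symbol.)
A grammar is LL(1) if for each non-terminal N with multiple productions, the predict sets of those productions are pairwise disjoint, where PREDICT(N → α) = (FIRST(α) \ {ε}) ∪ (FOLLOW(N) if α ⇒* ε).

Relevant sets:
  FIRST(L) = { ')', ε }
  FOLLOW(A) = { $ }
  FOLLOW(L) = { $ }

For A:
  PREDICT(A → L) = { $, ')' }
  PREDICT(A → a) = { 'a' }
For L:
  PREDICT(L → ')' ')') = { ')' }
  PREDICT(L → ε) = { $ }

All predict sets are disjoint. The grammar IS LL(1).

Answer: Yes, the grammar is LL(1).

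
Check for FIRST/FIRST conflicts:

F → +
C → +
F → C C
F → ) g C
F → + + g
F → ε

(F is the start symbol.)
FIRST sets of the non-terminals at (or reachable through a nullable prefix from) the front of some alternative:
  FIRST(C) = { '+' }

Productions for F:
  F → +: FIRST = { '+' }
  F → C C: FIRST = { '+' }
  F → ) g C: FIRST = { ')' }
  F → + + g: FIRST = { '+' }
  F → ε: FIRST = { ε }
C has only one production, so no FIRST/FIRST conflict is possible there.

Conflict for F: F → + and F → C C
  Overlap: { '+' }
Conflict for F: F → + and F → + + g
  Overlap: { '+' }
Conflict for F: F → C C and F → + + g
  Overlap: { '+' }

Answer: Yes. F → '+' / F → C C on { '+' }; F → '+' / F → '+' '+' g on { '+' }; F → C C / F → '+' '+' g on { '+' }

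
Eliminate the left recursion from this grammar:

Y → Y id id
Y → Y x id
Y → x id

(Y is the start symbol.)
Y → x id Y'
Y' → id id Y'
Y' → x id Y'
Y' → ε

Y is directly left-recursive. The standard transformation for
  A → A α₁ | ... | A α_m | β₁ | ... | β_n
is
  A  → β₁ A' | ... | β_n A'
  A' → α₁ A' | ... | α_m A' | ε

Y → x id becomes Y → x id Y'
Y → Y id id becomes Y' → id id Y'
Y → Y x id becomes Y' → x id Y'
Add Y' → ε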